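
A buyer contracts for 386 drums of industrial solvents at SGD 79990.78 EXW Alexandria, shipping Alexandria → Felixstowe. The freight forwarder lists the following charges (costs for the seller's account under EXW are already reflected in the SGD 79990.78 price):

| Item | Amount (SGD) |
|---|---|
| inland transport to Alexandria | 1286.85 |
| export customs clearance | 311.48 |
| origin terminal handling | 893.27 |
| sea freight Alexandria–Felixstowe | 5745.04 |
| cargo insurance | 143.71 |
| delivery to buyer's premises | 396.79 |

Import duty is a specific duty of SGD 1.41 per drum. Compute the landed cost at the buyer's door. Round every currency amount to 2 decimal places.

EXW: the seller makes goods available at their premises; the buyer bears all onward costs.
CIF value = EXW price + inland to port + export clearance + origin terminal + freight + insurance = 79990.78 + 1286.85 + 311.48 + 893.27 + 5745.04 + 143.71 = 88371.13
Import duty = 386 × 1.41 = 544.26
Buyer bears: inland to port 1286.85 + export clearance 311.48 + origin terminal 893.27 + freight 5745.04 + insurance 143.71 + delivery 396.79 + duty 544.26 = 9321.40
Landed cost = invoice 79990.78 + 9321.40 = 89312.18

Total landed cost: SGD 89312.18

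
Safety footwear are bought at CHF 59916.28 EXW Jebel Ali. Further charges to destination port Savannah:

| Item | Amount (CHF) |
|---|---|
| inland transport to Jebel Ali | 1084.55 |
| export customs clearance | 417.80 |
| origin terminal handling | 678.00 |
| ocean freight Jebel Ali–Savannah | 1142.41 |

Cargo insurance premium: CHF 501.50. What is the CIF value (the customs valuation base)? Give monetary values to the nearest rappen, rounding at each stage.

CIF = EXW price + pre-shipment costs + freight + insurance
CIF = 59916.28 + 1084.55 + 417.80 + 678.00 + 1142.41 + 501.50 = 63740.54

CIF value: CHF 63740.54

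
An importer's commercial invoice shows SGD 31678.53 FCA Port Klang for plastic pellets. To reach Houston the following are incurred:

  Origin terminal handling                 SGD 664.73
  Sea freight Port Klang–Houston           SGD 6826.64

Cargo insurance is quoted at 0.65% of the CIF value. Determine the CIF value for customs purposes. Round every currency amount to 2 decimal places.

CIF value: SGD 39426.17

Let C be the CIF value. C = FCA price + pre-shipment costs + freight + 0.65% × C
C − 0.65% × C = 31678.53 + 664.73 + 6826.64
0.9935 × C = 39169.90
C = 39169.90 / 0.9935 = 39426.17
Insurance premium = 0.65% × 39426.17 = 256.27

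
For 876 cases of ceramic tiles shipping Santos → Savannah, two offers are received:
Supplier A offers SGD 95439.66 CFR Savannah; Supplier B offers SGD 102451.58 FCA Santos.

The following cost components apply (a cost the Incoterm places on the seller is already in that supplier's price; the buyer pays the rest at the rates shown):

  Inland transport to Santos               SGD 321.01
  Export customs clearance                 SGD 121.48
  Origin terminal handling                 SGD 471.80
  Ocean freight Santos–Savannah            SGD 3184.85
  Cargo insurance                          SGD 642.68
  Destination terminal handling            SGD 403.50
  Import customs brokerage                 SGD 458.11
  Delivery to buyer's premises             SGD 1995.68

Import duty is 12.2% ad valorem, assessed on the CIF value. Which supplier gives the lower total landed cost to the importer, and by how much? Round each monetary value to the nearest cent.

Supplier A (CFR):
CIF value = CFR price + insurance = 95439.66 + 642.68 = 96082.34
Import duty = 96082.34 × 12.2% = 11722.05
Buyer bears (A): 642.68 + 403.50 + 458.11 + 1995.68 = 3499.97
Landed cost (A) = invoice 95439.66 + 3499.97 + duty 11722.05 = 110661.68
Supplier B (FCA):
CIF value = FCA price + origin terminal + freight + insurance = 102451.58 + 471.80 + 3184.85 + 642.68 = 106750.91
Import duty = 106750.91 × 12.2% = 13023.61
Buyer bears (B): 471.80 + 3184.85 + 642.68 + 403.50 + 458.11 + 1995.68 = 7156.62
Landed cost (B) = invoice 102451.58 + 7156.62 + duty 13023.61 = 122631.81
Difference = |110661.68 − 122631.81| = 11970.13

Supplier A is cheaper by SGD 11970.13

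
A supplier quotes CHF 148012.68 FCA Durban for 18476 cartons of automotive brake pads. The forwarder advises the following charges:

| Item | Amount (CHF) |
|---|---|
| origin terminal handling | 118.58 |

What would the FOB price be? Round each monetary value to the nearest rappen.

From FCA to FOB, the seller additionally bears: origin terminal.
FOB price = 148012.68 + 118.58 = 148131.26

FOB price: CHF 148131.26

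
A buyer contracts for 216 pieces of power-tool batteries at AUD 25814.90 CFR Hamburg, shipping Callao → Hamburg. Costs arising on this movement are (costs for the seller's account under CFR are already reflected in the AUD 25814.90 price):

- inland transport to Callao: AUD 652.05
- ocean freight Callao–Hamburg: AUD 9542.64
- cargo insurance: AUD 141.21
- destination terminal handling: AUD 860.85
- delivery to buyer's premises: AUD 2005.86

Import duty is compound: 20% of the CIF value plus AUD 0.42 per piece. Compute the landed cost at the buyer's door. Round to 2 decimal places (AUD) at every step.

CFR: the seller pays costs through ocean freight to the destination port, but not insurance.
Already in the invoice (seller's account under CFR): inland to port, freight — exclude.
CIF value = CFR price + insurance = 25814.90 + 141.21 = 25956.11
Ad valorem component: 25956.11 × 20% = 5191.22
Specific component: 216 × 0.42 = 90.72
Import duty = 5191.22 + 90.72 = 5281.94
Buyer bears: insurance 141.21 + destination terminal 860.85 + delivery 2005.86 + duty 5281.94 = 8289.86
Landed cost = invoice 25814.90 + 8289.86 = 34104.76

Total landed cost: AUD 34104.76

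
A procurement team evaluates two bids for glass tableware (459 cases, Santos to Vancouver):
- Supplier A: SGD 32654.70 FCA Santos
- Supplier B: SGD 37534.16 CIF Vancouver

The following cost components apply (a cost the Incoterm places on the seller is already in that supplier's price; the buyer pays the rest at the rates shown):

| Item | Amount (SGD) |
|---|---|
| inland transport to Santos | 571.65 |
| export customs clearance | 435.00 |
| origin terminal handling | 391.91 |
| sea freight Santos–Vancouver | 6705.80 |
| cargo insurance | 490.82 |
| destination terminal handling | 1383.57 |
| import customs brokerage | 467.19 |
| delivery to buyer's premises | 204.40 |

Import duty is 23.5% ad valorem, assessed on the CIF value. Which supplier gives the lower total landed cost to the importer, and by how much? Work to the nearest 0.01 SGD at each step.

Supplier A (FCA):
CIF value = FCA price + origin terminal + freight + insurance = 32654.70 + 391.91 + 6705.80 + 490.82 = 40243.23
Import duty = 40243.23 × 23.5% = 9457.16
Buyer bears (A): 391.91 + 6705.80 + 490.82 + 1383.57 + 467.19 + 204.40 = 9643.69
Landed cost (A) = invoice 32654.70 + 9643.69 + duty 9457.16 = 51755.55
Supplier B (CIF):
The CIF price already equals the CIF value: 37534.16
Import duty = 37534.16 × 23.5% = 8820.53
Buyer bears (B): 1383.57 + 467.19 + 204.40 = 2055.16
Landed cost (B) = invoice 37534.16 + 2055.16 + duty 8820.53 = 48409.85
Difference = |51755.55 − 48409.85| = 3345.70

Supplier B is cheaper by SGD 3345.70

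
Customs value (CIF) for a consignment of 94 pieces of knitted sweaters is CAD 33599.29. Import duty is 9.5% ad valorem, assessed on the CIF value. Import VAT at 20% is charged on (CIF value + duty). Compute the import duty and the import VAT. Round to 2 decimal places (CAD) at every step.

Import duty: CAD 3191.93; import VAT: CAD 7358.24

Import duty = 33599.29 × 9.5% = 3191.93
VAT base = CIF + duty = 33599.29 + 3191.93 = 36791.22
Import VAT = 36791.22 × 20% = 7358.24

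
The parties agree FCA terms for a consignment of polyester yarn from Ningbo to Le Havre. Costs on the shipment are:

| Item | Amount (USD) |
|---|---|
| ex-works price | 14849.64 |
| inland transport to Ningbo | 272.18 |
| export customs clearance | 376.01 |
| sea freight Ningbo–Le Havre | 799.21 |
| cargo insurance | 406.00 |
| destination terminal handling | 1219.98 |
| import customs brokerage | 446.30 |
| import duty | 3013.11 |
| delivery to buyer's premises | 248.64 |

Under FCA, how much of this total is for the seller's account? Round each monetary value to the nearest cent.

Seller's account: USD 15497.83

FCA: the seller delivers export-cleared goods to the carrier; the buyer bears costs from that point.
Seller's account: goods 14849.64 + inland to port 272.18 + export clearance 376.01 = 15497.83
Buyer's account: freight 799.21 + insurance 406.00 + destination terminal 1219.98 + brokerage 446.30 + duty 3013.11 + delivery 248.64 = 6133.24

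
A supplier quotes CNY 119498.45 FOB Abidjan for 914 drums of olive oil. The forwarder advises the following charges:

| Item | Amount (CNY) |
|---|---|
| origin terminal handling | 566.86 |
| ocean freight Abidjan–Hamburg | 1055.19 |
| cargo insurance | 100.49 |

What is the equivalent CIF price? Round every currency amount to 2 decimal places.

Not relevant to the conversion: origin terminal — on the seller under both FOB and CIF; already in the FOB price and stays in the CIF price.
From FOB to CIF, the seller additionally bears: freight, insurance.
CIF price = 119498.45 + 1055.19 + 100.49 = 120654.13

CIF price: CNY 120654.13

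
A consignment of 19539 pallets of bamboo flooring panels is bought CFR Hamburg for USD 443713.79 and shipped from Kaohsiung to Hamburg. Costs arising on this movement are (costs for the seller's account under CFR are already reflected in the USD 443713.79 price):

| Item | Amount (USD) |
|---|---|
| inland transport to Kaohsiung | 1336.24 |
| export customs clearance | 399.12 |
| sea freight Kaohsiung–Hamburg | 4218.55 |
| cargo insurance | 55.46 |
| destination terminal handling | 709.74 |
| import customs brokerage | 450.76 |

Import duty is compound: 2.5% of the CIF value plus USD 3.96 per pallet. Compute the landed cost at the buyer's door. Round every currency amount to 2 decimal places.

CFR: the seller pays costs through ocean freight to the destination port, but not insurance.
Already in the invoice (seller's account under CFR): inland to port, export clearance, freight — exclude.
CIF value = CFR price + insurance = 443713.79 + 55.46 = 443769.25
Ad valorem component: 443769.25 × 2.5% = 11094.23
Specific component: 19539 × 3.96 = 77374.44
Import duty = 11094.23 + 77374.44 = 88468.67
Buyer bears: insurance 55.46 + destination terminal 709.74 + brokerage 450.76 + duty 88468.67 = 89684.63
Landed cost = invoice 443713.79 + 89684.63 = 533398.42

Total landed cost: USD 533398.42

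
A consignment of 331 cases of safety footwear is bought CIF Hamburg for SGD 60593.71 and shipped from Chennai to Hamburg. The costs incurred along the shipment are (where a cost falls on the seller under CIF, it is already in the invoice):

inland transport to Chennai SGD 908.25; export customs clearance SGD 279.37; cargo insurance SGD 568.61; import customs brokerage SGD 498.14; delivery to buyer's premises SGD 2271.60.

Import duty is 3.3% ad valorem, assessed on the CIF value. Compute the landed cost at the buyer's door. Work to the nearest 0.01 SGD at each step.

CIF: the seller pays costs through ocean freight and marine insurance to the destination port.
Already in the invoice (seller's account under CIF): inland to port, export clearance, insurance — exclude.
The CIF price already equals the CIF value: 60593.71
Import duty = 60593.71 × 3.3% = 1999.59
Buyer bears: brokerage 498.14 + delivery 2271.60 + duty 1999.59 = 4769.33
Landed cost = invoice 60593.71 + 4769.33 = 65363.04

Total landed cost: SGD 65363.04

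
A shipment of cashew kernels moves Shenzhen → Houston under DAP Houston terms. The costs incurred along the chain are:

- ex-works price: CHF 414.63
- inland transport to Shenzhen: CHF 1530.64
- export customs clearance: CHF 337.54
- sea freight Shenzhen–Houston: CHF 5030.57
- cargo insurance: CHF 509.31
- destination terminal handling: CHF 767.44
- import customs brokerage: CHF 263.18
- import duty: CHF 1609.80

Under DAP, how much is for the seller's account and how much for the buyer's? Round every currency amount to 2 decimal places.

DAP: the seller bears all costs to the named destination except import duty and clearance.
Seller's account: goods 414.63 + inland to port 1530.64 + export clearance 337.54 + freight 5030.57 + insurance 509.31 + destination terminal 767.44 = 8590.13
Buyer's account: brokerage 263.18 + duty 1609.80 = 1872.98

Seller: CHF 8590.13; buyer: CHF 1872.98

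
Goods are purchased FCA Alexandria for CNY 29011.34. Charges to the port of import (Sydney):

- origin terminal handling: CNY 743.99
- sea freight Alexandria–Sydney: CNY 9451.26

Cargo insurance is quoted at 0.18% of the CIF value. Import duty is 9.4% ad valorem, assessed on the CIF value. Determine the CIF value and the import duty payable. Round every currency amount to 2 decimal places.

Let C be the CIF value. C = FCA price + pre-shipment costs + freight + 0.18% × C
C − 0.18% × C = 29011.34 + 743.99 + 9451.26
0.9982 × C = 39206.59
C = 39206.59 / 0.9982 = 39277.29
Insurance premium = 0.18% × 39277.29 = 70.70
Import duty = 39277.29 × 9.4% = 3692.07

CIF value: CNY 39277.29; import duty: CNY 3692.07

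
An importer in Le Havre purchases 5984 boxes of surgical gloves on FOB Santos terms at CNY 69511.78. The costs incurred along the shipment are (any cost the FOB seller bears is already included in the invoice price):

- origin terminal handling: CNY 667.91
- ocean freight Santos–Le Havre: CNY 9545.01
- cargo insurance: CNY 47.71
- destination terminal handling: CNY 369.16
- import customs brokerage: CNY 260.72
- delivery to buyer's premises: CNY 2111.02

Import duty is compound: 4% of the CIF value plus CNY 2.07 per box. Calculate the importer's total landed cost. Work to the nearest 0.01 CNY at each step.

FOB: the seller bears costs until goods are on board at the origin port; the buyer bears freight, insurance and all costs thereafter.
Already in the invoice (seller's account under FOB): origin terminal — exclude.
CIF value = FOB price + freight + insurance = 69511.78 + 9545.01 + 47.71 = 79104.50
Ad valorem component: 79104.50 × 4% = 3164.18
Specific component: 5984 × 2.07 = 12386.88
Import duty = 3164.18 + 12386.88 = 15551.06
Buyer bears: freight 9545.01 + insurance 47.71 + destination terminal 369.16 + brokerage 260.72 + delivery 2111.02 + duty 15551.06 = 27884.68
Landed cost = invoice 69511.78 + 27884.68 = 97396.46

Total landed cost: CNY 97396.46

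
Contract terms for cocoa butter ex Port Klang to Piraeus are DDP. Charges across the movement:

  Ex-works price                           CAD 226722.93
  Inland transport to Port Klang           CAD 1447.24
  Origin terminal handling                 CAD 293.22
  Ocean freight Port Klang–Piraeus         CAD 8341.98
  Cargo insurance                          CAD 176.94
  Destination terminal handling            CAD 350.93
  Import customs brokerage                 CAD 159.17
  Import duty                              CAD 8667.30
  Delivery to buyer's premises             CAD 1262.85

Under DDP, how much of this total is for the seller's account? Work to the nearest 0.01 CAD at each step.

Seller's account: CAD 247422.56

DDP: the seller bears all costs including import duty.
Seller's account: goods 226722.93 + inland to port 1447.24 + origin terminal 293.22 + freight 8341.98 + insurance 176.94 + destination terminal 350.93 + brokerage 159.17 + duty 8667.30 + delivery 1262.85 = 247422.56
Buyer's account: 0.00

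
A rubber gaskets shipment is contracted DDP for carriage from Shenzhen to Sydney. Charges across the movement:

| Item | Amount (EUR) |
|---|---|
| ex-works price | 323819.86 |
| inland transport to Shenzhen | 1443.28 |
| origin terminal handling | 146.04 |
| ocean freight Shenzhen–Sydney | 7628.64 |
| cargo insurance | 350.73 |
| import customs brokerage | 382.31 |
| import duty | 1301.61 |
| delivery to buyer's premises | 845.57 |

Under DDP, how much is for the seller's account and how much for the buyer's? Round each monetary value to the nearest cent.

DDP: the seller bears all costs including import duty.
Seller's account: goods 323819.86 + inland to port 1443.28 + origin terminal 146.04 + freight 7628.64 + insurance 350.73 + brokerage 382.31 + duty 1301.61 + delivery 845.57 = 335918.04
Buyer's account: 0.00

Seller: EUR 335918.04; buyer: EUR 0.00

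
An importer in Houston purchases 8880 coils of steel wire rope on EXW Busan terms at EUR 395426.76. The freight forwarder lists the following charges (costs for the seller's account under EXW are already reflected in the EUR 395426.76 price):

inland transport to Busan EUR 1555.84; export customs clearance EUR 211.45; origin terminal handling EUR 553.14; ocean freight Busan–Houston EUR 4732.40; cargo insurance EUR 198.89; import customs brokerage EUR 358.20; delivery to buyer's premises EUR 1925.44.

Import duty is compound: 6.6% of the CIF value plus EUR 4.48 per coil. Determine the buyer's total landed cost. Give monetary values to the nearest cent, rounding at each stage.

Total landed cost: EUR 471321.30

EXW: the seller makes goods available at their premises; the buyer bears all onward costs.
CIF value = EXW price + inland to port + export clearance + origin terminal + freight + insurance = 395426.76 + 1555.84 + 211.45 + 553.14 + 4732.40 + 198.89 = 402678.48
Ad valorem component: 402678.48 × 6.6% = 26576.78
Specific component: 8880 × 4.48 = 39782.40
Import duty = 26576.78 + 39782.40 = 66359.18
Buyer bears: inland to port 1555.84 + export clearance 211.45 + origin terminal 553.14 + freight 4732.40 + insurance 198.89 + brokerage 358.20 + delivery 1925.44 + duty 66359.18 = 75894.54
Landed cost = invoice 395426.76 + 75894.54 = 471321.30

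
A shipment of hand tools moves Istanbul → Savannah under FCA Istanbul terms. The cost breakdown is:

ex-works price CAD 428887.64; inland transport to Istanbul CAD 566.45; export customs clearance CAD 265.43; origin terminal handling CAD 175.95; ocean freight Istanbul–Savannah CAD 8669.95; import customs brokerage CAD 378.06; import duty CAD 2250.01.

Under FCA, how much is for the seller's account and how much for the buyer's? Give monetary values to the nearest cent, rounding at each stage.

FCA: the seller delivers export-cleared goods to the carrier; the buyer bears costs from that point.
Seller's account: goods 428887.64 + inland to port 566.45 + export clearance 265.43 = 429719.52
Buyer's account: origin terminal 175.95 + freight 8669.95 + brokerage 378.06 + duty 2250.01 = 11473.97

Seller: CAD 429719.52; buyer: CAD 11473.97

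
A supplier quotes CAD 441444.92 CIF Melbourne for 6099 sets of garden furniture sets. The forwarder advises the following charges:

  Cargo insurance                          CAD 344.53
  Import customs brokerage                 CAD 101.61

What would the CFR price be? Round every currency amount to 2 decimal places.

CFR price: CAD 441100.39

Not relevant to the conversion: brokerage — on the buyer under both terms; not part of either seller's price.
From CIF to CFR, the seller no longer bears: insurance.
CFR price = 441444.92 − 344.53 = 441100.39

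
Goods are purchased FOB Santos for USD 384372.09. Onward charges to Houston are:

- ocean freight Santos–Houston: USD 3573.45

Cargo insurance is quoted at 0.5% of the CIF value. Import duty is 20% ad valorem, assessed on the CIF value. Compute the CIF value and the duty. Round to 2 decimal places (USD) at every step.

Let C be the CIF value. C = FOB price + freight + 0.5% × C
C − 0.5% × C = 384372.09 + 3573.45
0.995 × C = 387945.54
C = 387945.54 / 0.995 = 389895.02
Insurance premium = 0.5% × 389895.02 = 1949.48
Import duty = 389895.02 × 20% = 77979.00

CIF value: USD 389895.02; import duty: USD 77979.00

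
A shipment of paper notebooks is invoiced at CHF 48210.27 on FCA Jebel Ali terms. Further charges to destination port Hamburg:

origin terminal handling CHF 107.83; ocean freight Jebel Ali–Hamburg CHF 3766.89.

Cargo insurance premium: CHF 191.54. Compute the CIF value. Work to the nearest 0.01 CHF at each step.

CIF value: CHF 52276.53

CIF = FCA price + pre-shipment costs + freight + insurance
CIF = 48210.27 + 107.83 + 3766.89 + 191.54 = 52276.53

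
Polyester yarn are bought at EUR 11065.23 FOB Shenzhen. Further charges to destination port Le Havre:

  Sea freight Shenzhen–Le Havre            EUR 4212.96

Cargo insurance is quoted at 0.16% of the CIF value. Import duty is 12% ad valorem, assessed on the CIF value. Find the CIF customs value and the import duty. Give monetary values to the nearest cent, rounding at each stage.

Let C be the CIF value. C = FOB price + freight + 0.16% × C
C − 0.16% × C = 11065.23 + 4212.96
0.9984 × C = 15278.19
C = 15278.19 / 0.9984 = 15302.67
Insurance premium = 0.16% × 15302.67 = 24.48
Import duty = 15302.67 × 12% = 1836.32

CIF value: EUR 15302.67; import duty: EUR 1836.32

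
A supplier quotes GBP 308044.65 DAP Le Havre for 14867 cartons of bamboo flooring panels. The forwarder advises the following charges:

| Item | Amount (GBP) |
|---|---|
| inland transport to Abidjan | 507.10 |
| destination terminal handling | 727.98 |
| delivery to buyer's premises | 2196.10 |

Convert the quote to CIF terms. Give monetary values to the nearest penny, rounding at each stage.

Not relevant to the conversion: inland to port — on the seller under both DAP and CIF; already in the DAP price and stays in the CIF price.
From DAP to CIF, the seller no longer bears: destination terminal, delivery.
CIF price = 308044.65 − 727.98 − 2196.10 = 305120.57

CIF price: GBP 305120.57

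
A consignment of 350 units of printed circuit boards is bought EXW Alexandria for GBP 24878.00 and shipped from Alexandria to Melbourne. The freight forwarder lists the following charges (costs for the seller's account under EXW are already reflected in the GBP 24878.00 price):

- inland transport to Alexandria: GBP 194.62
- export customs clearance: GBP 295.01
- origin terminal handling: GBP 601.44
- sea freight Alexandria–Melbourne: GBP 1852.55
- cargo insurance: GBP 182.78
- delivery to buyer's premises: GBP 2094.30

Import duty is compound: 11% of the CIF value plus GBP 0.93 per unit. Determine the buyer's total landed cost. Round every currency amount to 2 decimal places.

Total landed cost: GBP 33504.68

EXW: the seller makes goods available at their premises; the buyer bears all onward costs.
CIF value = EXW price + inland to port + export clearance + origin terminal + freight + insurance = 24878.00 + 194.62 + 295.01 + 601.44 + 1852.55 + 182.78 = 28004.40
Ad valorem component: 28004.40 × 11% = 3080.48
Specific component: 350 × 0.93 = 325.50
Import duty = 3080.48 + 325.50 = 3405.98
Buyer bears: inland to port 194.62 + export clearance 295.01 + origin terminal 601.44 + freight 1852.55 + insurance 182.78 + delivery 2094.30 + duty 3405.98 = 8626.68
Landed cost = invoice 24878.00 + 8626.68 = 33504.68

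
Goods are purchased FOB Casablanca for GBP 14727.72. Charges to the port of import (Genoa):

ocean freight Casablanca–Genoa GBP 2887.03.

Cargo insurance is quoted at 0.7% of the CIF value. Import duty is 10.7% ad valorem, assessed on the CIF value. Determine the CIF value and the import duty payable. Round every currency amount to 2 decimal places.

Let C be the CIF value. C = FOB price + freight + 0.7% × C
C − 0.7% × C = 14727.72 + 2887.03
0.993 × C = 17614.75
C = 17614.75 / 0.993 = 17738.92
Insurance premium = 0.7% × 17738.92 = 124.17
Import duty = 17738.92 × 10.7% = 1898.06

CIF value: GBP 17738.92; import duty: GBP 1898.06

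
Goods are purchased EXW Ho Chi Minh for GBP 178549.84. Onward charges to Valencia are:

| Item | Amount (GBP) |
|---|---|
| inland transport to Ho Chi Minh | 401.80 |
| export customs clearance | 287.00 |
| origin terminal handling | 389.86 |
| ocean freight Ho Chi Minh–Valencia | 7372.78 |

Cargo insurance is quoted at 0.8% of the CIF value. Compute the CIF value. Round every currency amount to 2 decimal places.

Let C be the CIF value. C = EXW price + pre-shipment costs + freight + 0.8% × C
C − 0.8% × C = 178549.84 + 401.80 + 287.00 + 389.86 + 7372.78
0.992 × C = 187001.28
C = 187001.28 / 0.992 = 188509.35
Insurance premium = 0.8% × 188509.35 = 1508.07

CIF value: GBP 188509.35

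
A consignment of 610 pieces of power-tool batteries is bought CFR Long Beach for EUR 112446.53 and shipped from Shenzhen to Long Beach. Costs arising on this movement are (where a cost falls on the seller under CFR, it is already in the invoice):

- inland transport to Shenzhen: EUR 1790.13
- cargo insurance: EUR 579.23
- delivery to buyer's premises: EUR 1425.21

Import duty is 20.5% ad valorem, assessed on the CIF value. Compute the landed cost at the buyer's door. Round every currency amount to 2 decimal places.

CFR: the seller pays costs through ocean freight to the destination port, but not insurance.
Already in the invoice (seller's account under CFR): inland to port — exclude.
CIF value = CFR price + insurance = 112446.53 + 579.23 = 113025.76
Import duty = 113025.76 × 20.5% = 23170.28
Buyer bears: insurance 579.23 + delivery 1425.21 + duty 23170.28 = 25174.72
Landed cost = invoice 112446.53 + 25174.72 = 137621.25

Total landed cost: EUR 137621.25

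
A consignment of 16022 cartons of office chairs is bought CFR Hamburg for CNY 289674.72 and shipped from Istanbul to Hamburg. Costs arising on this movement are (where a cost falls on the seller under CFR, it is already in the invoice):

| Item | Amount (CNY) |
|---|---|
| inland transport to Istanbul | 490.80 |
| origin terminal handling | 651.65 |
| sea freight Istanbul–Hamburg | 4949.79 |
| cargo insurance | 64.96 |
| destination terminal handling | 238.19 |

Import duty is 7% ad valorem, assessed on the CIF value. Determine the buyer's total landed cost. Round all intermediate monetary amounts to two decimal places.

Total landed cost: CNY 310259.65

CFR: the seller pays costs through ocean freight to the destination port, but not insurance.
Already in the invoice (seller's account under CFR): inland to port, origin terminal, freight — exclude.
CIF value = CFR price + insurance = 289674.72 + 64.96 = 289739.68
Import duty = 289739.68 × 7% = 20281.78
Buyer bears: insurance 64.96 + destination terminal 238.19 + duty 20281.78 = 20584.93
Landed cost = invoice 289674.72 + 20584.93 = 310259.65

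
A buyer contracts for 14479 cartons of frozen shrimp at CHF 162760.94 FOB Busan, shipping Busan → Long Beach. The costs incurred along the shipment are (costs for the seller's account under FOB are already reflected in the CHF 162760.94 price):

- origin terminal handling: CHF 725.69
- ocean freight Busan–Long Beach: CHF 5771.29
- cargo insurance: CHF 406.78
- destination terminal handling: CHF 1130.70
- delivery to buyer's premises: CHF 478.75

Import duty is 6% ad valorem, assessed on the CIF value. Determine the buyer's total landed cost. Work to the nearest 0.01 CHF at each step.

Total landed cost: CHF 180684.80

FOB: the seller bears costs until goods are on board at the origin port; the buyer bears freight, insurance and all costs thereafter.
Already in the invoice (seller's account under FOB): origin terminal — exclude.
CIF value = FOB price + freight + insurance = 162760.94 + 5771.29 + 406.78 = 168939.01
Import duty = 168939.01 × 6% = 10136.34
Buyer bears: freight 5771.29 + insurance 406.78 + destination terminal 1130.70 + delivery 478.75 + duty 10136.34 = 17923.86
Landed cost = invoice 162760.94 + 17923.86 = 180684.80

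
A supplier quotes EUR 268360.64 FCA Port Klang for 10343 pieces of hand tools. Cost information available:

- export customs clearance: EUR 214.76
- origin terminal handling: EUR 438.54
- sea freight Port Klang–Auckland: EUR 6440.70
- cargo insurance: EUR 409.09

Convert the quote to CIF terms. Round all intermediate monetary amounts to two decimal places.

CIF price: EUR 275648.97

Not relevant to the conversion: export clearance — on the seller under both FCA and CIF; already in the FCA price and stays in the CIF price.
From FCA to CIF, the seller additionally bears: origin terminal, freight, insurance.
CIF price = 268360.64 + 438.54 + 6440.70 + 409.09 = 275648.97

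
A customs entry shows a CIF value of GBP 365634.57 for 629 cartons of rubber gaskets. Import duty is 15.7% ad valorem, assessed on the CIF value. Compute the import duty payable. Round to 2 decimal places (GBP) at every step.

Import duty: GBP 57404.63

Import duty = 365634.57 × 15.7% = 57404.63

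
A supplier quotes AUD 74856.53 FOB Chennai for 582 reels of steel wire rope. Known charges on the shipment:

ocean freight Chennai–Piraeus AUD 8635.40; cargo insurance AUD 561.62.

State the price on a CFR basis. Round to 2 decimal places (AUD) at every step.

Not relevant to the conversion: insurance — on the buyer under both terms; not part of either seller's price.
From FOB to CFR, the seller additionally bears: freight.
CFR price = 74856.53 + 8635.40 = 83491.93

CFR price: AUD 83491.93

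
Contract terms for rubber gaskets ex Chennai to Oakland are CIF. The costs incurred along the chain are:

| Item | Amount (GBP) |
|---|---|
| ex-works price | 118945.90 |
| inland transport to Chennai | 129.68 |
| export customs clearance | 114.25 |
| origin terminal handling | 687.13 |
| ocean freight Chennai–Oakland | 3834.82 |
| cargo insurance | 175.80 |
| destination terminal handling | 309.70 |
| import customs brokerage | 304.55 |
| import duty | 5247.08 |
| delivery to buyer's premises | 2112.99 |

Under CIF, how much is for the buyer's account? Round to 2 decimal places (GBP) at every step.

Buyer's account: GBP 7974.32

CIF: the seller pays costs through ocean freight and marine insurance to the destination port.
Seller's account: goods 118945.90 + inland to port 129.68 + export clearance 114.25 + origin terminal 687.13 + freight 3834.82 + insurance 175.80 = 123887.58
Buyer's account: destination terminal 309.70 + brokerage 304.55 + duty 5247.08 + delivery 2112.99 = 7974.32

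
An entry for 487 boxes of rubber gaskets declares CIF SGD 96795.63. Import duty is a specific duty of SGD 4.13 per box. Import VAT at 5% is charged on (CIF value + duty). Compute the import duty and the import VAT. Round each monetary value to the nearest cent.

Import duty: SGD 2011.31; import VAT: SGD 4940.35

Import duty = 487 × 4.13 = 2011.31
VAT base = CIF + duty = 96795.63 + 2011.31 = 98806.94
Import VAT = 98806.94 × 5% = 4940.35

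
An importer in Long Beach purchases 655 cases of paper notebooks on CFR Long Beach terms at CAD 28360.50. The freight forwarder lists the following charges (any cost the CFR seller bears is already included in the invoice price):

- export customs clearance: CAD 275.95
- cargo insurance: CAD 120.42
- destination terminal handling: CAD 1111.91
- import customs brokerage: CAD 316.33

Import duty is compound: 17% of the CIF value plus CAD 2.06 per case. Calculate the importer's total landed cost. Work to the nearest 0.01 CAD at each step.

Total landed cost: CAD 36100.22

CFR: the seller pays costs through ocean freight to the destination port, but not insurance.
Already in the invoice (seller's account under CFR): export clearance — exclude.
CIF value = CFR price + insurance = 28360.50 + 120.42 = 28480.92
Ad valorem component: 28480.92 × 17% = 4841.76
Specific component: 655 × 2.06 = 1349.30
Import duty = 4841.76 + 1349.30 = 6191.06
Buyer bears: insurance 120.42 + destination terminal 1111.91 + brokerage 316.33 + duty 6191.06 = 7739.72
Landed cost = invoice 28360.50 + 7739.72 = 36100.22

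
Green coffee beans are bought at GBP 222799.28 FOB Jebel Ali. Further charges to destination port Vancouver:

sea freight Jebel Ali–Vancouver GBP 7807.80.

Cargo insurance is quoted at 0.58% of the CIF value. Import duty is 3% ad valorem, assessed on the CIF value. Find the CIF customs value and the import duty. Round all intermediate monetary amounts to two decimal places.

CIF value: GBP 231952.40; import duty: GBP 6958.57

Let C be the CIF value. C = FOB price + freight + 0.58% × C
C − 0.58% × C = 222799.28 + 7807.80
0.9942 × C = 230607.08
C = 230607.08 / 0.9942 = 231952.40
Insurance premium = 0.58% × 231952.40 = 1345.32
Import duty = 231952.40 × 3% = 6958.57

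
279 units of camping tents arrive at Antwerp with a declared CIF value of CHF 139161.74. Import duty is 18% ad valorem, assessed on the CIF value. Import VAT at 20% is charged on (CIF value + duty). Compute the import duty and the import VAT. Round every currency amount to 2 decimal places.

Import duty: CHF 25049.11; import VAT: CHF 32842.17

Import duty = 139161.74 × 18% = 25049.11
VAT base = CIF + duty = 139161.74 + 25049.11 = 164210.85
Import VAT = 164210.85 × 20% = 32842.17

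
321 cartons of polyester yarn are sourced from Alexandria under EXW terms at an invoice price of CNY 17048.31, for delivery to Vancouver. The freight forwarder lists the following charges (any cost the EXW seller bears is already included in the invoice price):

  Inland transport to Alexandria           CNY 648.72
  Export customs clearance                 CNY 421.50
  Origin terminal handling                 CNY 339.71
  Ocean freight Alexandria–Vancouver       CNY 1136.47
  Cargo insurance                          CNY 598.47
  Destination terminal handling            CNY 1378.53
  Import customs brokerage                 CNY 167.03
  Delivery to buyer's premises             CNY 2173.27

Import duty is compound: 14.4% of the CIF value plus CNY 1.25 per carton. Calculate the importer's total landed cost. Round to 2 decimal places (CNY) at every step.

Total landed cost: CNY 27221.08

EXW: the seller makes goods available at their premises; the buyer bears all onward costs.
CIF value = EXW price + inland to port + export clearance + origin terminal + freight + insurance = 17048.31 + 648.72 + 421.50 + 339.71 + 1136.47 + 598.47 = 20193.18
Ad valorem component: 20193.18 × 14.4% = 2907.82
Specific component: 321 × 1.25 = 401.25
Import duty = 2907.82 + 401.25 = 3309.07
Buyer bears: inland to port 648.72 + export clearance 421.50 + origin terminal 339.71 + freight 1136.47 + insurance 598.47 + destination terminal 1378.53 + brokerage 167.03 + delivery 2173.27 + duty 3309.07 = 10172.77
Landed cost = invoice 17048.31 + 10172.77 = 27221.08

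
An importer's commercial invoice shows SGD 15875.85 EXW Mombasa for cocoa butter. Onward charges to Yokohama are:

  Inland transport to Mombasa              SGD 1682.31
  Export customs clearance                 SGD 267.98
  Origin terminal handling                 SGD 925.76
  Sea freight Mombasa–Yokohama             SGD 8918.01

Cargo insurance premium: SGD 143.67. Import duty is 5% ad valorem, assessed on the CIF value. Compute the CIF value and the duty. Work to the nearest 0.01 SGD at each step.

CIF value: SGD 27813.58; import duty: SGD 1390.68

CIF = EXW price + pre-shipment costs + freight + insurance
CIF = 15875.85 + 1682.31 + 267.98 + 925.76 + 8918.01 + 143.67 = 27813.58
Import duty = 27813.58 × 5% = 1390.68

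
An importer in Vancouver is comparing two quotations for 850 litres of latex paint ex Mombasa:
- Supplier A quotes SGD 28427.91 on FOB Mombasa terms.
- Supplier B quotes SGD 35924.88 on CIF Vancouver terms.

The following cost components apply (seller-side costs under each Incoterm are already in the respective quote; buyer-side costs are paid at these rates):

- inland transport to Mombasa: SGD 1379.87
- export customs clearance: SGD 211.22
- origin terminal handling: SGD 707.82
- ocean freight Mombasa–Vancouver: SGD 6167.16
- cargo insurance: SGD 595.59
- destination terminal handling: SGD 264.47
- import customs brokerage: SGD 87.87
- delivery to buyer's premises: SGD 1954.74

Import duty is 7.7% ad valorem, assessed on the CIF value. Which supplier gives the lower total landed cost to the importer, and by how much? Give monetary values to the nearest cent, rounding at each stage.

Supplier A (FOB):
CIF value = FOB price + freight + insurance = 28427.91 + 6167.16 + 595.59 = 35190.66
Import duty = 35190.66 × 7.7% = 2709.68
Buyer bears (A): 6167.16 + 595.59 + 264.47 + 87.87 + 1954.74 = 9069.83
Landed cost (A) = invoice 28427.91 + 9069.83 + duty 2709.68 = 40207.42
Supplier B (CIF):
The CIF price already equals the CIF value: 35924.88
Import duty = 35924.88 × 7.7% = 2766.22
Buyer bears (B): 264.47 + 87.87 + 1954.74 = 2307.08
Landed cost (B) = invoice 35924.88 + 2307.08 + duty 2766.22 = 40998.18
Difference = |40207.42 − 40998.18| = 790.76

Supplier A is cheaper by SGD 790.76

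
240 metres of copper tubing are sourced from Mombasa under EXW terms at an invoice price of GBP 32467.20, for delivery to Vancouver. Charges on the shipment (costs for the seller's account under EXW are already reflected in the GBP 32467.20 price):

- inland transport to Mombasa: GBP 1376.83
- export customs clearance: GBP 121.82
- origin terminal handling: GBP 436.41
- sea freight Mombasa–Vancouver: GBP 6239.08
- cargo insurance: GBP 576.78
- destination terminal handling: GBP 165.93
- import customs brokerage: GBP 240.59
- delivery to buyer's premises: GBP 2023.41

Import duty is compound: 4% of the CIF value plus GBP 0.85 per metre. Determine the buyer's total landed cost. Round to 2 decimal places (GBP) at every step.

EXW: the seller makes goods available at their premises; the buyer bears all onward costs.
CIF value = EXW price + inland to port + export clearance + origin terminal + freight + insurance = 32467.20 + 1376.83 + 121.82 + 436.41 + 6239.08 + 576.78 = 41218.12
Ad valorem component: 41218.12 × 4% = 1648.72
Specific component: 240 × 0.85 = 204.00
Import duty = 1648.72 + 204.00 = 1852.72
Buyer bears: inland to port 1376.83 + export clearance 121.82 + origin terminal 436.41 + freight 6239.08 + insurance 576.78 + destination terminal 165.93 + brokerage 240.59 + delivery 2023.41 + duty 1852.72 = 13033.57
Landed cost = invoice 32467.20 + 13033.57 = 45500.77

Total landed cost: GBP 45500.77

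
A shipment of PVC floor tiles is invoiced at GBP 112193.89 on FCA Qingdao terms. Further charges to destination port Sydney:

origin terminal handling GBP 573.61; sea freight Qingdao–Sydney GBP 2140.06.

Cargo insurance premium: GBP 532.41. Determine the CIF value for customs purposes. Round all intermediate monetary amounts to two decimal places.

CIF = FCA price + pre-shipment costs + freight + insurance
CIF = 112193.89 + 573.61 + 2140.06 + 532.41 = 115439.97

CIF value: GBP 115439.97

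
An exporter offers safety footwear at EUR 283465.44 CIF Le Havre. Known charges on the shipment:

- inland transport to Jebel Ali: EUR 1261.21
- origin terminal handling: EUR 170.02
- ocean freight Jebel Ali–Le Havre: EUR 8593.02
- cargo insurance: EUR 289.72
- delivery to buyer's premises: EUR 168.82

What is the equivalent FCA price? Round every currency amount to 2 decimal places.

FCA price: EUR 274412.68

Not relevant to the conversion: inland to port — on the seller under both CIF and FCA; already in the CIF price and stays in the FCA price. delivery — on the buyer under both terms; not part of either seller's price.
From CIF to FCA, the seller no longer bears: origin terminal, freight, insurance.
FCA price = 283465.44 − 170.02 − 8593.02 − 289.72 = 274412.68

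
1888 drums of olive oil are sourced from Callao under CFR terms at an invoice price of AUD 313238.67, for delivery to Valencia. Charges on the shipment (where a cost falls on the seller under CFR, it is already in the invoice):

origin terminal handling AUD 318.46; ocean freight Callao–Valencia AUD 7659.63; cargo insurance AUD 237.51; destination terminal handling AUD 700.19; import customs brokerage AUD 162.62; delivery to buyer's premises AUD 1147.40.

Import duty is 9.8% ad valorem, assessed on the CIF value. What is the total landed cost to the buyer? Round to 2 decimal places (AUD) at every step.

Total landed cost: AUD 346207.06

CFR: the seller pays costs through ocean freight to the destination port, but not insurance.
Already in the invoice (seller's account under CFR): origin terminal, freight — exclude.
CIF value = CFR price + insurance = 313238.67 + 237.51 = 313476.18
Import duty = 313476.18 × 9.8% = 30720.67
Buyer bears: insurance 237.51 + destination terminal 700.19 + brokerage 162.62 + delivery 1147.40 + duty 30720.67 = 32968.39
Landed cost = invoice 313238.67 + 32968.39 = 346207.06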